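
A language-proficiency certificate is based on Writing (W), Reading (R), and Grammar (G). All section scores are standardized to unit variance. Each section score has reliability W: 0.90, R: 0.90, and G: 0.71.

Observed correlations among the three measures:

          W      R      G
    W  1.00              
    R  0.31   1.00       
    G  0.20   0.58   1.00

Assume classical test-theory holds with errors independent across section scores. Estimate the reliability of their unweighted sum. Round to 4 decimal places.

0.9054

Var(W+R+G) = 3 + 2·[0.31 + 0.20 + 0.58] = 3 + 2.18 = 5.18.
Because errors are independent across components, Cov(Tᵢ,Tⱼ) = Cov(Xᵢ,Xⱼ); the off-diagonal part of the true-score variance is the same as above.
True-score variance = [0.90 + 0.90 + 0.71] + 2.18 = 2.51 + 2.18 = 4.69.
Reliability = 4.69 / 5.18 = 0.9054.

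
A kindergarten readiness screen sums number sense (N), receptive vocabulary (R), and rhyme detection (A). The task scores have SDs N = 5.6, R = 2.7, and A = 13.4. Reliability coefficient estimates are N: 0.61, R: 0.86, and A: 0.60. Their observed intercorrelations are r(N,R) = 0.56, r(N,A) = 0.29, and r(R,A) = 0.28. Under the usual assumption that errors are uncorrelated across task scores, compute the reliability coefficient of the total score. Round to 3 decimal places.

Var(N+R+A) = 5.6² + 2.7² + 13.4² + 2·[5.6·2.7·0.56 + 5.6·13.4·0.29 + 2.7·13.4·0.28] = 218.21 + 80.7184 = 298.928.
Because errors are independent across components, Cov(Tᵢ,Tⱼ) = Cov(Xᵢ,Xⱼ); the off-diagonal part of the true-score variance is the same as above.
True-score variance = [5.6²·0.61 + 2.7²·0.86 + 13.4²·0.60] + 80.7184 = 133.135 + 80.7184 = 213.853.
Reliability = 213.853 / 298.928 = 0.715.

0.715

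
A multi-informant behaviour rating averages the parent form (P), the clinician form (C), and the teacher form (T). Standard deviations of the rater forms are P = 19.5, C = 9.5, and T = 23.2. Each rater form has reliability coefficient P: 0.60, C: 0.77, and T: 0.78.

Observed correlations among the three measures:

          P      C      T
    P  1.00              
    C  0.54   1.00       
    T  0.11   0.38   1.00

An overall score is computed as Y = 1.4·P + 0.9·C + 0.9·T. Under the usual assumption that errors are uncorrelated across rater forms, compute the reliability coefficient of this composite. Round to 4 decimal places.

0.7676

Var(Y) = 1.4²·19.5² + 0.9²·9.5² + 0.9²·23.2² + 2·[1.26·19.5·9.5·0.54 + 1.26·19.5·23.2·0.11 + 0.81·9.5·23.2·0.38] = 1254.37 + 513.172 = 1767.54.
Under uncorrelated errors the observed covariances equal the true-score covariances, so only the own-variance terms attenuate.
True-score variance = [1.4²·19.5²·0.60 + 0.9²·9.5²·0.77 + 0.9²·23.2²·0.78] + 513.172 = 843.523 + 513.172 = 1356.69.
Reliability = 1356.69 / 1767.54 = 0.7676.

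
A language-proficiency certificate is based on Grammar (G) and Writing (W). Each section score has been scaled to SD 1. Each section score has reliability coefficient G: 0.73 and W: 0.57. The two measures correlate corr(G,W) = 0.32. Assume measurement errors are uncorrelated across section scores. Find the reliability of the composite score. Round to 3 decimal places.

Var(G+W) = 2 + 2·[0.32] = 2 + 0.64 = 2.64.
With uncorrelated errors the cross-covariances are all true-score covariance, so they carry over unchanged; only the diagonal terms shrink to ρᵢσᵢ².
True-score variance = [0.73 + 0.57] + 0.64 = 1.3 + 0.64 = 1.94.
Reliability = 1.94 / 2.64 = 0.735.

0.735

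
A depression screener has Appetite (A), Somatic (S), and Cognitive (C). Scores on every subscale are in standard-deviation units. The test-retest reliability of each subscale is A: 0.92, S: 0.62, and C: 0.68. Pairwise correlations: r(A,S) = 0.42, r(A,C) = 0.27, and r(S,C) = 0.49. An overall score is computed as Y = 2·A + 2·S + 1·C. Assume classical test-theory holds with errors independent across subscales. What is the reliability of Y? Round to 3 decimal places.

0.860

Var(Y) = 2² + 2² + 1 + 2·[4·0.42 + 2·0.27 + 2·0.49] = 9 + 6.4 = 15.4.
With uncorrelated errors the cross-covariances are all true-score covariance, so they carry over unchanged; only the diagonal terms shrink to ρᵢσᵢ².
True-score variance = [2²·0.92 + 2²·0.62 + 0.68] + 6.4 = 6.84 + 6.4 = 13.24.
Reliability = 13.24 / 15.4 = 0.860.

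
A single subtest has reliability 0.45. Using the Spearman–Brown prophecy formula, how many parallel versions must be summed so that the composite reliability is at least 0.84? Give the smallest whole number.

7

k ≥ ρ*(1−ρ₁)/(ρ₁(1−ρ*)) = 0.84·0.55 / (0.45·0.16) = 6.417.
Smallest integer k = 7.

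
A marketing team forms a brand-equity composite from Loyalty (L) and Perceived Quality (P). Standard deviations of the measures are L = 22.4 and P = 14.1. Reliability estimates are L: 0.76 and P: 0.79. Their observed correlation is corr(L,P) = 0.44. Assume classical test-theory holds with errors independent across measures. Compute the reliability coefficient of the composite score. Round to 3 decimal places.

Var(L+P) = 22.4² + 14.1² + 2·[22.4·14.1·0.44] = 700.57 + 277.939 = 978.509.
Under uncorrelated errors the observed covariances equal the true-score covariances, so only the own-variance terms attenuate.
True-score variance = [22.4²·0.76 + 14.1²·0.79] + 277.939 = 538.397 + 277.939 = 816.337.
Reliability = 816.337 / 978.509 = 0.834.

0.834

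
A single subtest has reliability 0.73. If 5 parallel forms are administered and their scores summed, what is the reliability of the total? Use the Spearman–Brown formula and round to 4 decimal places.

ρ_k = kρ / (1 + (k−1)ρ) = 5·0.73 / (1 + 4·0.73) = 3.650 / 3.920 = 0.9311.

0.9311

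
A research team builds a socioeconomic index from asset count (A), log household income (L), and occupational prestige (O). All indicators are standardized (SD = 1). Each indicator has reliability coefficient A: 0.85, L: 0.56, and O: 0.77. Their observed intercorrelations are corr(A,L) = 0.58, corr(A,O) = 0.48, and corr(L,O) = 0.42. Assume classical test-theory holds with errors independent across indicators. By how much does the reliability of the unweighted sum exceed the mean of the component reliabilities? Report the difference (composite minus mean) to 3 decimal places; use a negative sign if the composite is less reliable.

Var(sum) = 3 + 2.96 = 5.96; true-score variance = 2.18 + 2.96 = 5.14; composite reliability = 0.8624.
Mean component reliability = 0.7267.
Difference = 0.8624 − 0.7267 = 0.136.

0.136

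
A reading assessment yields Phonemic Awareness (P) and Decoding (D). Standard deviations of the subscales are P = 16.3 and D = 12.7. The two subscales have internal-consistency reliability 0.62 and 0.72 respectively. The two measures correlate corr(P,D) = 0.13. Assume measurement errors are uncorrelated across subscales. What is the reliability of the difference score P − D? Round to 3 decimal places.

Var(P−D) = 16.3² + 12.7² − 2·16.3·12.7·0.13 = 426.98 − 53.8226 = 373.157.
Because errors are independent across components, Cov(Tᵢ,Tⱼ) = Cov(Xᵢ,Xⱼ); the off-diagonal part of the true-score variance is the same as above.
True-score variance = [16.3²·0.62 + 12.7²·0.72] − 53.8226 = 280.857 − 53.8226 = 227.034.
Reliability = 227.034 / 373.157 = 0.608.

0.608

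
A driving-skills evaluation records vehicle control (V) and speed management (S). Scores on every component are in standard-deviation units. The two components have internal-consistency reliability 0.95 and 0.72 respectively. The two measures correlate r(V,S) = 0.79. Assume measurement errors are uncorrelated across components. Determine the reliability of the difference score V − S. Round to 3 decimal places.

0.214

Var(V−S) = 1 + 1 − 2·0.79 = 2 − 1.58 = 0.42.
Under uncorrelated errors the observed covariances equal the true-score covariances, so only the own-variance terms attenuate.
True-score variance = [0.95 + 0.72] − 1.58 = 1.67 − 1.58 = 0.09.
Reliability = 0.09 / 0.42 = 0.214.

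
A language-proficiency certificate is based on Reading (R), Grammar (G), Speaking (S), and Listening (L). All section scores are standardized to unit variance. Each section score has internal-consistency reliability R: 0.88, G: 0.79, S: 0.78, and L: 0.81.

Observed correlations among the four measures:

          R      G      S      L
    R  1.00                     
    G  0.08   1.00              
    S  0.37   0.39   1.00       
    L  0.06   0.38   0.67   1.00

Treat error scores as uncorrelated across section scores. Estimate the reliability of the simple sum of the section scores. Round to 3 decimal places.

0.906

Var(R+G+S+L) = 4 + 2·[0.08 + 0.37 + 0.06 + 0.39 + 0.38 + 0.67] = 4 + 3.9 = 7.9.
With uncorrelated errors the cross-covariances are all true-score covariance, so they carry over unchanged; only the diagonal terms shrink to ρᵢσᵢ².
True-score variance = [0.88 + 0.79 + 0.78 + 0.81] + 3.9 = 3.26 + 3.9 = 7.16.
Reliability = 7.16 / 7.9 = 0.906.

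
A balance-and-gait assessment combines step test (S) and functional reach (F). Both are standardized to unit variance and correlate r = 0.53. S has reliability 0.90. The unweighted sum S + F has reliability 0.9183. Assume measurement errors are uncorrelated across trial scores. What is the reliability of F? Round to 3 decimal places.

Var(S+F) = 2 + 2·0.53 = 3.060.
True-score variance = ρ_S + ρ_F + 2·0.53, so 0.9183 = (0.90 + ρ_F + 1.06) / 3.060.
ρ_F = 0.9183·3.060 − 0.90 − 1.06 = 0.850.

0.850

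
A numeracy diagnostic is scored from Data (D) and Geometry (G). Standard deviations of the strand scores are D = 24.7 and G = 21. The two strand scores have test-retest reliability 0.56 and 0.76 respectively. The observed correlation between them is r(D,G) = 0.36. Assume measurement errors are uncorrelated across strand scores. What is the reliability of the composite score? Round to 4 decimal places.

Var(D+G) = 24.7² + 21² + 2·[24.7·21·0.36] = 1051.09 + 373.464 = 1424.55.
Because errors are independent across components, Cov(Tᵢ,Tⱼ) = Cov(Xᵢ,Xⱼ); the off-diagonal part of the true-score variance is the same as above.
True-score variance = [24.7²·0.56 + 21²·0.76] + 373.464 = 676.81 + 373.464 = 1050.27.
Reliability = 1050.27 / 1424.55 = 0.7373.

0.7373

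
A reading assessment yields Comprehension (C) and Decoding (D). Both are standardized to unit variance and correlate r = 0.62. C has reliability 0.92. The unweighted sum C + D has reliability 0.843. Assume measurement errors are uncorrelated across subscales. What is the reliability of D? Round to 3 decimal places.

Var(C+D) = 2 + 2·0.62 = 3.240.
True-score variance = ρ_C + ρ_D + 2·0.62, so 0.843 = (0.92 + ρ_D + 1.24) / 3.240.
ρ_D = 0.843·3.240 − 0.92 − 1.24 = 0.571.

0.571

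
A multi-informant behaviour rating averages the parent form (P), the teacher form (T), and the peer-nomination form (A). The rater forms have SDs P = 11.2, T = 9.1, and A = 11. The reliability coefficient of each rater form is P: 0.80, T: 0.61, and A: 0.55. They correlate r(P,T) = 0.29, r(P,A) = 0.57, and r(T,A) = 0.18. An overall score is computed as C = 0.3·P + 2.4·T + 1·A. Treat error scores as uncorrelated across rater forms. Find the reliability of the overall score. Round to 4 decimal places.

Var(C) = 0.3²·11.2² + 2.4²·9.1² + 11² + 2·[0.72·11.2·9.1·0.29 + 0.3·11.2·11·0.57 + 2.4·9.1·11·0.18] = 609.275 + 171.183 = 780.458.
Because errors are independent across components, Cov(Tᵢ,Tⱼ) = Cov(Xᵢ,Xⱼ); the off-diagonal part of the true-score variance is the same as above.
True-score variance = [0.3²·11.2²·0.80 + 2.4²·9.1²·0.61 + 11²·0.55] + 171.183 = 366.543 + 171.183 = 537.725.
Reliability = 537.725 / 780.458 = 0.6890.

0.6890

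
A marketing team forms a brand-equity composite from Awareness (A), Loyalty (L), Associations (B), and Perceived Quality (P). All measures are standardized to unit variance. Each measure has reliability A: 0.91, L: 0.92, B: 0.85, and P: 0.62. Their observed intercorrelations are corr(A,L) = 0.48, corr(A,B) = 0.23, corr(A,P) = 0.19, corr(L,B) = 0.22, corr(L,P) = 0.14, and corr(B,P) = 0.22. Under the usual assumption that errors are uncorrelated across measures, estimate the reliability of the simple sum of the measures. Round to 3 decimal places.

0.899

Var(A+L+B+P) = 4 + 2·[0.48 + 0.23 + 0.19 + 0.22 + 0.14 + 0.22] = 4 + 2.96 = 6.96.
Under uncorrelated errors the observed covariances equal the true-score covariances, so only the own-variance terms attenuate.
True-score variance = [0.91 + 0.92 + 0.85 + 0.62] + 2.96 = 3.3 + 2.96 = 6.26.
Reliability = 6.26 / 6.96 = 0.899.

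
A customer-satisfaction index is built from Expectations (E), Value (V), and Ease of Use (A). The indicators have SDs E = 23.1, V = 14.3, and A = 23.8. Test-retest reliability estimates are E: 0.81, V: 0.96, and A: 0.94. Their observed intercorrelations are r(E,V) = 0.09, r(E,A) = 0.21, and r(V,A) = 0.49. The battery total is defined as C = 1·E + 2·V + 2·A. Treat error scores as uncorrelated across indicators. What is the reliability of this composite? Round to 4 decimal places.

Var(C) = 23.1² + 2²·14.3² + 2²·23.8² + 2·[2·23.1·14.3·0.09 + 2·23.1·23.8·0.21 + 4·14.3·23.8·0.49] = 3617.33 + 1914.87 = 5532.2.
Because errors are independent across components, Cov(Tᵢ,Tⱼ) = Cov(Xᵢ,Xⱼ); the off-diagonal part of the true-score variance is the same as above.
True-score variance = [23.1²·0.81 + 2²·14.3²·0.96 + 2²·23.8²·0.94] + 1914.87 = 3347.28 + 1914.87 = 5262.15.
Reliability = 5262.15 / 5532.2 = 0.9512.

0.9512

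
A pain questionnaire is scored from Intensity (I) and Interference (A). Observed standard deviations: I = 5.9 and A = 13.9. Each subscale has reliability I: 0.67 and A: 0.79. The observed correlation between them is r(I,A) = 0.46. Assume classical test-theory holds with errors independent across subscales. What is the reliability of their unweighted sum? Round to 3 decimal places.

Var(I+A) = 5.9² + 13.9² + 2·[5.9·13.9·0.46] = 228.02 + 75.4492 = 303.469.
Under uncorrelated errors the observed covariances equal the true-score covariances, so only the own-variance terms attenuate.
True-score variance = [5.9²·0.67 + 13.9²·0.79] + 75.4492 = 175.959 + 75.4492 = 251.408.
Reliability = 251.408 / 303.469 = 0.828.

0.828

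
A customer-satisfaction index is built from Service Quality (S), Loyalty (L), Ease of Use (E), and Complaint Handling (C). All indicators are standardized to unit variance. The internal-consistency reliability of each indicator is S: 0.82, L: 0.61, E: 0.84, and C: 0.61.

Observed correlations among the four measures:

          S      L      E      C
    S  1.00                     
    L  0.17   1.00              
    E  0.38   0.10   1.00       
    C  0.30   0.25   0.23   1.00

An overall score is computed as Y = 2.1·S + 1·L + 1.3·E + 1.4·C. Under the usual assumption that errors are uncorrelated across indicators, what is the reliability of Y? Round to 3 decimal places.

Var(Y) = 2.1² + 1 + 1.3² + 1.4² + 2·[2.1·0.17 + 2.73·0.38 + 2.94·0.30 + 1.3·0.10 + 1.4·0.25 + 1.82·0.23] = 9.06 + 6.35 = 15.41.
Because errors are independent across components, Cov(Tᵢ,Tⱼ) = Cov(Xᵢ,Xⱼ); the off-diagonal part of the true-score variance is the same as above.
True-score variance = [2.1²·0.82 + 0.61 + 1.3²·0.84 + 1.4²·0.61] + 6.35 = 6.8414 + 6.35 = 13.1914.
Reliability = 13.1914 / 15.41 = 0.856.

0.856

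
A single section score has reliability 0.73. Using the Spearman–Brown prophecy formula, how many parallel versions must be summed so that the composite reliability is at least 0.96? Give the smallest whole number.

k ≥ ρ*(1−ρ₁)/(ρ₁(1−ρ*)) = 0.96·0.27 / (0.73·0.04) = 8.877.
Smallest integer k = 9.

9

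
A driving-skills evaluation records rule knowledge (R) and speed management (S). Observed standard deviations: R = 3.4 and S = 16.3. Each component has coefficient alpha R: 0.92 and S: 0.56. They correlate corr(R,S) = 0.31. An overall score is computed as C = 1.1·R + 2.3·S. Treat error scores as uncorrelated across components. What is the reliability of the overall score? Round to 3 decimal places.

Var(C) = 1.1²·3.4² + 2.3²·16.3² + 2·[2.53·3.4·16.3·0.31] = 1419.49 + 86.9318 = 1506.42.
With uncorrelated errors the cross-covariances are all true-score covariance, so they carry over unchanged; only the diagonal terms shrink to ρᵢσᵢ².
True-score variance = [1.1²·3.4²·0.92 + 2.3²·16.3²·0.56] + 86.9318 = 799.949 + 86.9318 = 886.88.
Reliability = 886.88 / 1506.42 = 0.589.

0.589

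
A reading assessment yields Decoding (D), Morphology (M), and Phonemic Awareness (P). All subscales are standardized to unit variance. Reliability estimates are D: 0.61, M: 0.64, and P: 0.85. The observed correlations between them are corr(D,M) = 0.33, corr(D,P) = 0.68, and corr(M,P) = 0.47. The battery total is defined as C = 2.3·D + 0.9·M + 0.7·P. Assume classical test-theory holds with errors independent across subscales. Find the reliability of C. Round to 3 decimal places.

0.774

Var(C) = 2.3² + 0.9² + 0.7² + 2·[2.07·0.33 + 1.61·0.68 + 0.63·0.47] = 6.59 + 4.148 = 10.738.
Under uncorrelated errors the observed covariances equal the true-score covariances, so only the own-variance terms attenuate.
True-score variance = [2.3²·0.61 + 0.9²·0.64 + 0.7²·0.85] + 4.148 = 4.1618 + 4.148 = 8.3098.
Reliability = 8.3098 / 10.738 = 0.774.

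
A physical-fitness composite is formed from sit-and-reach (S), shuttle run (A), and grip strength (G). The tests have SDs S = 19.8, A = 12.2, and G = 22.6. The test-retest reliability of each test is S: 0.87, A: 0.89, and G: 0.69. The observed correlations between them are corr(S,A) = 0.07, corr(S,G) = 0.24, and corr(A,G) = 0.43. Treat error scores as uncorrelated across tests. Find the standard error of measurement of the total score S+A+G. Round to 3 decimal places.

15.022

Var(total) = 1051.64 + 485.728 = 1537.37.
True-score variance = 825.967 + 485.728 = 1311.69, so reliability = 0.8532.
Error variance = 1537.37 − 1311.69 = 225.673; SEM = √225.673 = 15.022.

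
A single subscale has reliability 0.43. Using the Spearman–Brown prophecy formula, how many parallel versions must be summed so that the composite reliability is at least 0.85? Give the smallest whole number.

k ≥ ρ*(1−ρ₁)/(ρ₁(1−ρ*)) = 0.85·0.57 / (0.43·0.15) = 7.512.
Smallest integer k = 8.

8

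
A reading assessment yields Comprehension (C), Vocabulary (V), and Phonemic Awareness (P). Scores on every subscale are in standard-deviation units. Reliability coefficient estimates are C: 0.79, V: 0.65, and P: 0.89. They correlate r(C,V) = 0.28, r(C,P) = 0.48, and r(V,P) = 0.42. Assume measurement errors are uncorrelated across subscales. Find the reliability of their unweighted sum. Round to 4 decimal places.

Var(C+V+P) = 3 + 2·[0.28 + 0.48 + 0.42] = 3 + 2.36 = 5.36.
Under uncorrelated errors the observed covariances equal the true-score covariances, so only the own-variance terms attenuate.
True-score variance = [0.79 + 0.65 + 0.89] + 2.36 = 2.33 + 2.36 = 4.69.
Reliability = 4.69 / 5.36 = 0.8750.

0.8750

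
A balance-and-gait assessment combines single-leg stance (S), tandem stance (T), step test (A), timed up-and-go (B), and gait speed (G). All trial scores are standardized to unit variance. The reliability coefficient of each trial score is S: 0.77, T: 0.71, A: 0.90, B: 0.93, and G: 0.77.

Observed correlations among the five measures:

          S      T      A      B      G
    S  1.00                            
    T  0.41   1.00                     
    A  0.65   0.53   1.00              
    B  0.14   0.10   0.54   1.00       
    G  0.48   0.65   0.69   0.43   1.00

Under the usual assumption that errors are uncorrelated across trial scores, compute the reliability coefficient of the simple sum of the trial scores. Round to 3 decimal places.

Var(S+T+A+B+G) = 5 + 2·[0.41 + 0.65 + 0.14 + 0.48 + 0.53 + 0.10 + 0.65 + 0.54 + 0.69 + 0.43] = 5 + 9.24 = 14.24.
With uncorrelated errors the cross-covariances are all true-score covariance, so they carry over unchanged; only the diagonal terms shrink to ρᵢσᵢ².
True-score variance = [0.77 + 0.71 + 0.90 + 0.93 + 0.77] + 9.24 = 4.08 + 9.24 = 13.32.
Reliability = 13.32 / 14.24 = 0.935.

0.935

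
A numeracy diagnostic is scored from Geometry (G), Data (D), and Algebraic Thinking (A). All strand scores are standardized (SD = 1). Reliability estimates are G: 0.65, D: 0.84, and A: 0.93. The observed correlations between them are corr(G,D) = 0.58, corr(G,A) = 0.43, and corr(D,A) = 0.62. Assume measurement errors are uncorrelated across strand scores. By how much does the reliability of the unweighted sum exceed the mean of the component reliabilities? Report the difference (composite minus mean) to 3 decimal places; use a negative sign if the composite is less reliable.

Var(sum) = 3 + 3.26 = 6.26; true-score variance = 2.42 + 3.26 = 5.68; composite reliability = 0.9073.
Mean component reliability = 0.8067.
Difference = 0.9073 − 0.8067 = 0.101.

0.101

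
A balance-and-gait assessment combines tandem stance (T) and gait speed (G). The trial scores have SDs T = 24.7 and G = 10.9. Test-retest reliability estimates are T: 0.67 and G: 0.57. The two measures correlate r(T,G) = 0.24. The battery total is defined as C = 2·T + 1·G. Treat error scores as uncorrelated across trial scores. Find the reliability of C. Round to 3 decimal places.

0.696

Var(C) = 2²·24.7² + 10.9² + 2·[2·24.7·10.9·0.24] = 2559.17 + 258.461 = 2817.63.
With uncorrelated errors the cross-covariances are all true-score covariance, so they carry over unchanged; only the diagonal terms shrink to ρᵢσᵢ².
True-score variance = [2²·24.7²·0.67 + 10.9²·0.57] + 258.461 = 1702.76 + 258.461 = 1961.22.
Reliability = 1961.22 / 2817.63 = 0.696.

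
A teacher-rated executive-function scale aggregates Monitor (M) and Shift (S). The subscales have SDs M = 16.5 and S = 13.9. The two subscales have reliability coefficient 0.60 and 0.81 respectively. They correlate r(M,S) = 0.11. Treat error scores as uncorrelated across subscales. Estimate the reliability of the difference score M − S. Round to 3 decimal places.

0.649

Var(M−S) = 16.5² + 13.9² − 2·16.5·13.9·0.11 = 465.46 − 50.457 = 415.003.
With uncorrelated errors the cross-covariances are all true-score covariance, so they carry over unchanged; only the diagonal terms shrink to ρᵢσᵢ².
True-score variance = [16.5²·0.60 + 13.9²·0.81] − 50.457 = 319.85 − 50.457 = 269.393.
Reliability = 269.393 / 415.003 = 0.649.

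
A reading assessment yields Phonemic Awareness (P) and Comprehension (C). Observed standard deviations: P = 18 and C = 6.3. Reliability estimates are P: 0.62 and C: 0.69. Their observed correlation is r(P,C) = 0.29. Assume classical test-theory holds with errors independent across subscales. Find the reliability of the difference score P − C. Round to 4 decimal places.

Var(P−C) = 18² + 6.3² − 2·18·6.3·0.29 = 363.69 − 65.772 = 297.918.
Because errors are independent across components, Cov(Tᵢ,Tⱼ) = Cov(Xᵢ,Xⱼ); the off-diagonal part of the true-score variance is the same as above.
True-score variance = [18²·0.62 + 6.3²·0.69] − 65.772 = 228.266 − 65.772 = 162.494.
Reliability = 162.494 / 297.918 = 0.5454.

0.5454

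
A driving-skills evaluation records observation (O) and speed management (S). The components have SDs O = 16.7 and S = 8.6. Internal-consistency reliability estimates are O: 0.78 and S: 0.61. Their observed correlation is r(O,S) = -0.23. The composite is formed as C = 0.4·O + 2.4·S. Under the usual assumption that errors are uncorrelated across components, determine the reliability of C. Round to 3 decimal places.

Var(C) = 0.4²·16.7² + 2.4²·8.6² + 2·[0.96·16.7·8.6·(-0.23)] = 470.632 − 63.4226 = 407.209.
With uncorrelated errors the cross-covariances are all true-score covariance, so they carry over unchanged; only the diagonal terms shrink to ρᵢσᵢ².
True-score variance = [0.4²·16.7²·0.78 + 2.4²·8.6²·0.61] − 63.4226 = 294.671 − 63.4226 = 231.249.
Reliability = 231.249 / 407.209 = 0.568.

0.568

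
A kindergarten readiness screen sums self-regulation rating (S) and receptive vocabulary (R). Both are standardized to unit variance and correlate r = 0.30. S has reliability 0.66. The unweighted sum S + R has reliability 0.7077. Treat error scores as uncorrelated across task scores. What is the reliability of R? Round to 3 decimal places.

Var(S+R) = 2 + 2·0.30 = 2.600.
True-score variance = ρ_S + ρ_R + 2·0.30, so 0.7077 = (0.66 + ρ_R + 0.60) / 2.600.
ρ_R = 0.7077·2.600 − 0.66 − 0.60 = 0.580.

0.580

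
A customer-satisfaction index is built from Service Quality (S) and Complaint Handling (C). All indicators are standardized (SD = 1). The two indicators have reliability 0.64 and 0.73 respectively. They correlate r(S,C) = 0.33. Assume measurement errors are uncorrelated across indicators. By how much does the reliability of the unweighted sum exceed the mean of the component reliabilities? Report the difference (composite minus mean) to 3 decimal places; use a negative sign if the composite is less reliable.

0.078

Var(sum) = 2 + 0.66 = 2.66; true-score variance = 1.37 + 0.66 = 2.03; composite reliability = 0.7632.
Mean component reliability = 0.6850.
Difference = 0.7632 − 0.6850 = 0.078.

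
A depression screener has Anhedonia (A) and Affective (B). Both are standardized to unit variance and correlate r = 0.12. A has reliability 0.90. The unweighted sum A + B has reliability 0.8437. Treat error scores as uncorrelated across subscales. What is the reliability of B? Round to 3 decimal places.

Var(A+B) = 2 + 2·0.12 = 2.240.
True-score variance = ρ_A + ρ_B + 2·0.12, so 0.8437 = (0.90 + ρ_B + 0.24) / 2.240.
ρ_B = 0.8437·2.240 − 0.90 − 0.24 = 0.750.

0.750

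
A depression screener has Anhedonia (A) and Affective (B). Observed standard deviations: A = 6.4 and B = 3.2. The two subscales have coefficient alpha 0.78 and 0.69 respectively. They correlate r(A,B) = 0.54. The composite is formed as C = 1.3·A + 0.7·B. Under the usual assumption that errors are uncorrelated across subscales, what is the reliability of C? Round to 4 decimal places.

Var(C) = 1.3²·6.4² + 0.7²·3.2² + 2·[0.91·6.4·3.2·0.54] = 74.24 + 20.1277 = 94.3677.
Because errors are independent across components, Cov(Tᵢ,Tⱼ) = Cov(Xᵢ,Xⱼ); the off-diagonal part of the true-score variance is the same as above.
True-score variance = [1.3²·6.4²·0.78 + 0.7²·3.2²·0.69] + 20.1277 = 57.4556 + 20.1277 = 77.5834.
Reliability = 77.5834 / 94.3677 = 0.8221.

0.8221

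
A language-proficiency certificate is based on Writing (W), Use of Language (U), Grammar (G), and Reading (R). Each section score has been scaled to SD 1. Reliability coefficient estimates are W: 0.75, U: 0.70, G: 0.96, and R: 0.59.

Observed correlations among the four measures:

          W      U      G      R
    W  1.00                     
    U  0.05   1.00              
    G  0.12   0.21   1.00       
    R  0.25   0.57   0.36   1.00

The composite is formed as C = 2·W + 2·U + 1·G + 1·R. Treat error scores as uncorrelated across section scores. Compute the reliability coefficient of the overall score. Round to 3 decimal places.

Var(C) = 2² + 2² + 1 + 1 + 2·[4·0.05 + 2·0.12 + 2·0.25 + 2·0.21 + 2·0.57 + 0.36] = 10 + 5.72 = 15.72.
Because errors are independent across components, Cov(Tᵢ,Tⱼ) = Cov(Xᵢ,Xⱼ); the off-diagonal part of the true-score variance is the same as above.
True-score variance = [2²·0.75 + 2²·0.70 + 0.96 + 0.59] + 5.72 = 7.35 + 5.72 = 13.07.
Reliability = 13.07 / 15.72 = 0.831.

0.831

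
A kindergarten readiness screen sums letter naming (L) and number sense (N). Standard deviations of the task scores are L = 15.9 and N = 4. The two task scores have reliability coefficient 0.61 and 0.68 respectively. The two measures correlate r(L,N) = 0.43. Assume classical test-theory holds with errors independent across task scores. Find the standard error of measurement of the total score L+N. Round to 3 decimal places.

10.184

Var(total) = 268.81 + 54.696 = 323.506.
True-score variance = 165.094 + 54.696 = 219.79, so reliability = 0.6794.
Error variance = 323.506 − 219.79 = 103.716; SEM = √103.716 = 10.184.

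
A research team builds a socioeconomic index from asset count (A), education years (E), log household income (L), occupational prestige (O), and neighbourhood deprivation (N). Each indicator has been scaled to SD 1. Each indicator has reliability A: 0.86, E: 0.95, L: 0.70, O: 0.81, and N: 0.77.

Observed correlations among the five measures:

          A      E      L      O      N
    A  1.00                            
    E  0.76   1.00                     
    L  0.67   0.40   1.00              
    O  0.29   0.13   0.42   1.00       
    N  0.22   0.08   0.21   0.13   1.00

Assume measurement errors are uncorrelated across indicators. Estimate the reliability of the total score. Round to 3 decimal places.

0.922

Var(A+E+L+O+N) = 5 + 2·[0.76 + 0.67 + 0.29 + 0.22 + 0.40 + 0.13 + 0.08 + 0.42 + 0.21 + 0.13] = 5 + 6.62 = 11.62.
Under uncorrelated errors the observed covariances equal the true-score covariances, so only the own-variance terms attenuate.
True-score variance = [0.86 + 0.95 + 0.70 + 0.81 + 0.77] + 6.62 = 4.09 + 6.62 = 10.71.
Reliability = 10.71 / 11.62 = 0.922.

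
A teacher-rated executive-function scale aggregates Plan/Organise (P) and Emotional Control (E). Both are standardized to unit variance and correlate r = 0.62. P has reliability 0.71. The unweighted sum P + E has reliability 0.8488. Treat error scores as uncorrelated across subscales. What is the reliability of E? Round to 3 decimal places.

0.800

Var(P+E) = 2 + 2·0.62 = 3.240.
True-score variance = ρ_P + ρ_E + 2·0.62, so 0.8488 = (0.71 + ρ_E + 1.24) / 3.240.
ρ_E = 0.8488·3.240 − 0.71 − 1.24 = 0.800.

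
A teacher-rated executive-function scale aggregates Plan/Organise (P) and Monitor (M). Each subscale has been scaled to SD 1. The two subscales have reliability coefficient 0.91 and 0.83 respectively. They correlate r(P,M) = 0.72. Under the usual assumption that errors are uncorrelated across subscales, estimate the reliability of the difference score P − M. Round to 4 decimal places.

0.5357

Var(P−M) = 1 + 1 − 2·0.72 = 2 − 1.44 = 0.56.
With uncorrelated errors the cross-covariances are all true-score covariance, so they carry over unchanged; only the diagonal terms shrink to ρᵢσᵢ².
True-score variance = [0.91 + 0.83] − 1.44 = 1.74 − 1.44 = 0.3.
Reliability = 0.3 / 0.56 = 0.5357.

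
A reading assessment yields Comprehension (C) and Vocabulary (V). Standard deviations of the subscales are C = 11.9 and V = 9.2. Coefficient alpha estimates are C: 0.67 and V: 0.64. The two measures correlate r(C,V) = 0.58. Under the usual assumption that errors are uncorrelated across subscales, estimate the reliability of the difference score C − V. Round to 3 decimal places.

Var(C−V) = 11.9² + 9.2² − 2·11.9·9.2·0.58 = 226.25 − 126.997 = 99.2532.
Because errors are independent across components, Cov(Tᵢ,Tⱼ) = Cov(Xᵢ,Xⱼ); the off-diagonal part of the true-score variance is the same as above.
True-score variance = [11.9²·0.67 + 9.2²·0.64] − 126.997 = 149.048 − 126.997 = 22.0515.
Reliability = 22.0515 / 99.2532 = 0.222.

0.222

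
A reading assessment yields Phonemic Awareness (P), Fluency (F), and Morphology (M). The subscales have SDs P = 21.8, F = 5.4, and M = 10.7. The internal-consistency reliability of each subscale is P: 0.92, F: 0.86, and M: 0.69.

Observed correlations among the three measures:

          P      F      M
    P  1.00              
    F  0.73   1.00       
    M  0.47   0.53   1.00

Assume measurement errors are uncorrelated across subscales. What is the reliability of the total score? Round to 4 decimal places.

0.9276

Var(P+F+M) = 21.8² + 5.4² + 10.7² + 2·[21.8·5.4·0.73 + 21.8·10.7·0.47 + 5.4·10.7·0.53] = 618.89 + 452.382 = 1071.27.
Under uncorrelated errors the observed covariances equal the true-score covariances, so only the own-variance terms attenuate.
True-score variance = [21.8²·0.92 + 5.4²·0.86 + 10.7²·0.69] + 452.382 = 541.297 + 452.382 = 993.679.
Reliability = 993.679 / 1071.27 = 0.9276.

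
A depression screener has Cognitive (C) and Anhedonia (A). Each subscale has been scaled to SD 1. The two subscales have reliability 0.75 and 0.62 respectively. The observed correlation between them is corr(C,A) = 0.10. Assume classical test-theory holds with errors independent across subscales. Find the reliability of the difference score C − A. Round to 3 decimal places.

Var(C−A) = 1 + 1 − 2·0.10 = 2 − 0.2 = 1.8.
Under uncorrelated errors the observed covariances equal the true-score covariances, so only the own-variance terms attenuate.
True-score variance = [0.75 + 0.62] − 0.2 = 1.37 − 0.2 = 1.17.
Reliability = 1.17 / 1.8 = 0.650.

0.650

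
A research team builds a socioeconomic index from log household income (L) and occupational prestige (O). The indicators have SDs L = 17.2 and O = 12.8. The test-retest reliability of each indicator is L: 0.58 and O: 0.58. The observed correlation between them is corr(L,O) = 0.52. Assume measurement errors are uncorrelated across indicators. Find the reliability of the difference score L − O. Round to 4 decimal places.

0.1632

Var(L−O) = 17.2² + 12.8² − 2·17.2·12.8·0.52 = 459.68 − 228.966 = 230.714.
Because errors are independent across components, Cov(Tᵢ,Tⱼ) = Cov(Xᵢ,Xⱼ); the off-diagonal part of the true-score variance is the same as above.
True-score variance = [17.2²·0.58 + 12.8²·0.58] − 228.966 = 266.614 − 228.966 = 37.648.
Reliability = 37.648 / 230.714 = 0.1632.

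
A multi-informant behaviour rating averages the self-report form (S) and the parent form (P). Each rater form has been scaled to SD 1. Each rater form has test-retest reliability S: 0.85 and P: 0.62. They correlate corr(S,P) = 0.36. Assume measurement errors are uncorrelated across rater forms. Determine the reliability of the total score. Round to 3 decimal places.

Var(S+P) = 2 + 2·[0.36] = 2 + 0.72 = 2.72.
With uncorrelated errors the cross-covariances are all true-score covariance, so they carry over unchanged; only the diagonal terms shrink to ρᵢσᵢ².
True-score variance = [0.85 + 0.62] + 0.72 = 1.47 + 0.72 = 2.19.
Reliability = 2.19 / 2.72 = 0.805.

0.805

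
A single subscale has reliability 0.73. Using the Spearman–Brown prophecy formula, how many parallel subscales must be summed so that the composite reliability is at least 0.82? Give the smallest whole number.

k ≥ ρ*(1−ρ₁)/(ρ₁(1−ρ*)) = 0.82·0.27 / (0.73·0.18) = 1.685.
Smallest integer k = 2.

2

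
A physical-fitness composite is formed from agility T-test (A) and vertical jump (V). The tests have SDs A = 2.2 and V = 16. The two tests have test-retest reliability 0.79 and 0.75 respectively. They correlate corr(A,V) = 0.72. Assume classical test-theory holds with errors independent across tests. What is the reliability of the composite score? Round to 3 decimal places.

Var(A+V) = 2.2² + 16² + 2·[2.2·16·0.72] = 260.84 + 50.688 = 311.528.
Under uncorrelated errors the observed covariances equal the true-score covariances, so only the own-variance terms attenuate.
True-score variance = [2.2²·0.79 + 16²·0.75] + 50.688 = 195.824 + 50.688 = 246.512.
Reliability = 246.512 / 311.528 = 0.791.

0.791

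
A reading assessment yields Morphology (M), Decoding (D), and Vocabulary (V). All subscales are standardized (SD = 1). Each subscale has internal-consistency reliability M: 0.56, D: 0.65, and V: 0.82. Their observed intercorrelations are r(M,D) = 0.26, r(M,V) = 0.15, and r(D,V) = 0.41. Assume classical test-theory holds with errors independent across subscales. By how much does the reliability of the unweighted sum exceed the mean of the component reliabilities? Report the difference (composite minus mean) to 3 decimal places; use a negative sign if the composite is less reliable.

0.114

Var(sum) = 3 + 1.64 = 4.64; true-score variance = 2.03 + 1.64 = 3.67; composite reliability = 0.7909.
Mean component reliability = 0.6767.
Difference = 0.7909 − 0.6767 = 0.114.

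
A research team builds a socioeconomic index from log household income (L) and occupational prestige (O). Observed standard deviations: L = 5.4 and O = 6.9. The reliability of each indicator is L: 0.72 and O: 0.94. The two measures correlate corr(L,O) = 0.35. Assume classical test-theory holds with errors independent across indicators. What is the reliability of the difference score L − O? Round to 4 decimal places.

0.7826

Var(L−O) = 5.4² + 6.9² − 2·5.4·6.9·0.35 = 76.77 − 26.082 = 50.688.
Because errors are independent across components, Cov(Tᵢ,Tⱼ) = Cov(Xᵢ,Xⱼ); the off-diagonal part of the true-score variance is the same as above.
True-score variance = [5.4²·0.72 + 6.9²·0.94] − 26.082 = 65.7486 − 26.082 = 39.6666.
Reliability = 39.6666 / 50.688 = 0.7826.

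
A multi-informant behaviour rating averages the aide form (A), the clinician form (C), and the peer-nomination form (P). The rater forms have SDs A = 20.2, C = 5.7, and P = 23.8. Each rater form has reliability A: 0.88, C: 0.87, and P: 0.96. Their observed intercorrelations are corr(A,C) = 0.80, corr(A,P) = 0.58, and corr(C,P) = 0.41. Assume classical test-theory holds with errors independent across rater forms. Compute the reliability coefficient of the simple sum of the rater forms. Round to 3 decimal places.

0.959

Var(A+C+P) = 20.2² + 5.7² + 23.8² + 2·[20.2·5.7·0.80 + 20.2·23.8·0.58 + 5.7·23.8·0.41] = 1006.97 + 853.147 = 1860.12.
Because errors are independent across components, Cov(Tᵢ,Tⱼ) = Cov(Xᵢ,Xⱼ); the off-diagonal part of the true-score variance is the same as above.
True-score variance = [20.2²·0.88 + 5.7²·0.87 + 23.8²·0.96] + 853.147 = 931.124 + 853.147 = 1784.27.
Reliability = 1784.27 / 1860.12 = 0.959.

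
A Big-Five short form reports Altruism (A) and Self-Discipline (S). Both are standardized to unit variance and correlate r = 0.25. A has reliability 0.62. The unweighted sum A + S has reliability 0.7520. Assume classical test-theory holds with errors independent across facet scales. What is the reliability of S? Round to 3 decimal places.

Var(A+S) = 2 + 2·0.25 = 2.500.
True-score variance = ρ_A + ρ_S + 2·0.25, so 0.7520 = (0.62 + ρ_S + 0.50) / 2.500.
ρ_S = 0.7520·2.500 − 0.62 − 0.50 = 0.760.

0.760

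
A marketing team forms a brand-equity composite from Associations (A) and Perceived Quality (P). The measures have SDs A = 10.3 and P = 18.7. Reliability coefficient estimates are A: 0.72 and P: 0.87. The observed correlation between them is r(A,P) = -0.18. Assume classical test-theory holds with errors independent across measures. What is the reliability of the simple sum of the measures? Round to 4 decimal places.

Var(A+P) = 10.3² + 18.7² + 2·[10.3·18.7·(-0.18)] = 455.78 − 69.3396 = 386.44.
Because errors are independent across components, Cov(Tᵢ,Tⱼ) = Cov(Xᵢ,Xⱼ); the off-diagonal part of the true-score variance is the same as above.
True-score variance = [10.3²·0.72 + 18.7²·0.87] − 69.3396 = 380.615 − 69.3396 = 311.275.
Reliability = 311.275 / 386.44 = 0.8055.

0.8055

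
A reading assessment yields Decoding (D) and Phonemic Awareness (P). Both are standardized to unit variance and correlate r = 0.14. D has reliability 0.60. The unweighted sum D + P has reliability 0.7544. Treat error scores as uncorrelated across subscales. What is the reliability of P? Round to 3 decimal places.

Var(D+P) = 2 + 2·0.14 = 2.280.
True-score variance = ρ_D + ρ_P + 2·0.14, so 0.7544 = (0.60 + ρ_P + 0.28) / 2.280.
ρ_P = 0.7544·2.280 − 0.60 − 0.28 = 0.840.

0.840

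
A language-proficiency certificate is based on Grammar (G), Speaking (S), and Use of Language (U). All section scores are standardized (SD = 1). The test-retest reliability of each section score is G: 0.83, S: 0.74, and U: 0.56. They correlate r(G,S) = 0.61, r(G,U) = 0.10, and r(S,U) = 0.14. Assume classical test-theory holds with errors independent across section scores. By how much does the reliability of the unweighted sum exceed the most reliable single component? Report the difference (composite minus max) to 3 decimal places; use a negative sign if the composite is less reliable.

Var(sum) = 3 + 1.7 = 4.7; true-score variance = 2.13 + 1.7 = 3.83; composite reliability = 0.8149.
Max component reliability = 0.8300.
Difference = 0.8149 − 0.8300 = -0.015.

-0.015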